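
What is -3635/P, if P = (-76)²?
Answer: -3635/5776 ≈ -0.62933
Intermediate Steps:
P = 5776
-3635/P = -3635/5776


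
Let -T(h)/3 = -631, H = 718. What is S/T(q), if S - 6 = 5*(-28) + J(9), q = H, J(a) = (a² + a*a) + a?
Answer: 37/1893 ≈ 0.019546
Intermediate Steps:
J(a) = a + 2*a² (J(a) = (a² + a²) + a = 2*a² + a = a + 2*a²)
q = 718
T(h) = 1893 (T(h) = -3*(-631) = 1893)
S = 37 (S = 6 + (5*(-28) + 9*(1 + 2*9)) = 6 + (-140 + 9*(1 + 18)) = 6 + (-140 + 9*19) = 6 + (-140 + 171) = 6 + 31 = 37)
S/T(q) = 37/1893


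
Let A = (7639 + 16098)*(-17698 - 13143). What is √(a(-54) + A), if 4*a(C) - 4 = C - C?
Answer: 36*I*√564871 ≈ 27057.0*I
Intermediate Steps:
A = -732072817 (A = 23737*(-30841) = -732072817)
a(C) = 1 (a(C) = 1 + (C - C)/4 = 1 + (¼)*0 = 1 + 0 = 1)
√(a(-54) + A) = √(1 - 732072817) = √(-732072816) = 36*I*√564871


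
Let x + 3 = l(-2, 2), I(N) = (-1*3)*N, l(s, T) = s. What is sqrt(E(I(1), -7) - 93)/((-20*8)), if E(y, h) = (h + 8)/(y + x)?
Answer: -I*sqrt(1490)/640 ≈ -0.060313*I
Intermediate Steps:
I(N) = -3*N
x = -5 (x = -3 - 2 = -5)
E(y, h) = (8 + h)/(-5 + y) (E(y, h) = (h + 8)/(y - 5) = (8 + h)/(-5 + y))
sqrt(E(I(1), -7) - 93)/((-20*8)) = sqrt((8 - 7)/(-5 - 3*1) - 93)/((-20*8)) = sqrt(1/(-5 - 3) - 93)/(-160) = sqrt(1/(-8) - 93)*(-1/160) = sqrt(-1/8*1 - 93)*(-1/160) = sqrt(-1/8 - 93)*(-1/160) = sqrt(-745/8)*(-1/160) = (I*sqrt(1490)/4)*(-1/160) = -I*sqrt(1490)/640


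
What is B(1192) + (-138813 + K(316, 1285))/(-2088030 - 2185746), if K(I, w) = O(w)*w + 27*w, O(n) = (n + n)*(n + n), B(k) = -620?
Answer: -5568466751/2136888 ≈ -2605.9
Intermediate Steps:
O(n) = 4*n² (O(n) = (2*n)*(2*n) = 4*n²)
K(I, w) = 4*w³ + 27*w (K(I, w) = (4*w²)*w + 27*w = 4*w³ + 27*w)
B(1192) + (-138813 + K(316, 1285))/(-2088030 - 2185746) = -620 + (-138813 + 1285*(27 + 4*1285²))/(-2088030 - 2185746) = -620 + (-138813 + 1285*(27 + 4*1651225))/(-4273776) = -620 + (-138813 + 1285*(27 + 6604900))*(-1/4273776) = -620 + (-138813 + 1285*6604927)*(-1/4273776) = -620 + (-138813 + 8487331195)*(-1/4273776) = -620 + 8487192382*(-1/4273776) = -620 - 4243596191/2136888 = -5568466751/2136888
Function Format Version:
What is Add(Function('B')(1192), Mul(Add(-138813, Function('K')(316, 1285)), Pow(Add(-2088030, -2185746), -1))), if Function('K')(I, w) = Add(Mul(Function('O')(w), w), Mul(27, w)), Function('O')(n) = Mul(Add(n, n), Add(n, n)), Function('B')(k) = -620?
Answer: Rational(-5568466751, 2136888) ≈ -2605.9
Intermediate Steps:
Function('O')(n) = Mul(4, Pow(n, 2)) (Function('O')(n) = Mul(Mul(2, n), Mul(2, n)) = Mul(4, Pow(n, 2)))
Function('K')(I, w) = Add(Mul(4, Pow(w, 3)), Mul(27, w)) (Function('K')(I, w) = Add(Mul(Mul(4, Pow(w, 2)), w), Mul(27, w)) = Add(Mul(4, Pow(w, 3)), Mul(27, w)))
Add(Function('B')(1192), Mul(Add(-138813, Function('K')(316, 1285)), Pow(Add(-2088030, -2185746), -1))) = Add(-620, Mul(Add(-138813, Mul(1285, Add(27, Mul(4, Pow(1285, 2))))), Pow(Add(-2088030, -2185746), -1))) = Add(-620, Mul(Add(-138813, Mul(1285, Add(27, Mul(4, 1651225)))), Pow(-4273776, -1))) = Add(-620, Mul(Add(-138813, Mul(1285, Add(27, 6604900))), Rational(-1, 4273776))) = Add(-620, Mul(Add(-138813, Mul(1285, 6604927)), Rational(-1, 4273776))) = Add(-620, Mul(Add(-138813, 8487331195), Rational(-1, 4273776))) = Add(-620, Mul(8487192382, Rational(-1, 4273776))) = Add(-620, Rational(-4243596191, 2136888)) = Rational(-5568466751, 2136888)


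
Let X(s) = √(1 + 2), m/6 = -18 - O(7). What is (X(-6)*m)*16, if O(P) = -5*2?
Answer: -768*√3 ≈ -1330.2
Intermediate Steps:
O(P) = -10
m = -48 (m = 6*(-18 - 1*(-10)) = 6*(-18 + 10) = 6*(-8) = -48)
X(s) = √3
(X(-6)*m)*16 = (√3*(-48))*16 = -48*√3*16 = -768*√3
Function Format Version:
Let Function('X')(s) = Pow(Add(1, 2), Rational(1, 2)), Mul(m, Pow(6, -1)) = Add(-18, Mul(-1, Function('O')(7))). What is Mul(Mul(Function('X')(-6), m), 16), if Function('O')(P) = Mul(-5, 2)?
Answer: Mul(-768, Pow(3, Rational(1, 2))) ≈ -1330.2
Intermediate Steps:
Function('O')(P) = -10
m = -48 (m = Mul(6, Add(-18, Mul(-1, -10))) = Mul(6, Add(-18, 10)) = Mul(6, -8) = -48)
Function('X')(s) = Pow(3, Rational(1, 2))
Mul(Mul(Function('X')(-6), m), 16) = Mul(Mul(Pow(3, Rational(1, 2)), -48), 16) = Mul(Mul(-48, Pow(3, Rational(1, 2))), 16) = Mul(-768, Pow(3, Rational(1, 2)))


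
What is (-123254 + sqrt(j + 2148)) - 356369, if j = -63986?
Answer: -479623 + 7*I*sqrt(1262) ≈ -4.7962e+5 + 248.67*I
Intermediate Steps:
(-123254 + sqrt(j + 2148)) - 356369 = (-123254 + sqrt(-63986 + 2148)) - 356369 = (-123254 + sqrt(-61838)) - 356369 = (-123254 + 7*I*sqrt(1262)) - 356369 = -479623 + 7*I*sqrt(1262)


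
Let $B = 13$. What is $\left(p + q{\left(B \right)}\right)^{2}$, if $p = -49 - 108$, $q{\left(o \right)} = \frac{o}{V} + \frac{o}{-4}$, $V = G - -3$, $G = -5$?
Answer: $\frac{444889}{16} \approx 27806.0$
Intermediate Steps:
$V = -2$ ($V = -5 - -3 = -5 + 3 = -2$)
$q{\left(o \right)} = - \frac{3 o}{4}$ ($q{\left(o \right)} = \frac{o}{-2} + \frac{o}{-4} = o \left(- \frac{1}{2}\right) + o \left(- \frac{1}{4}\right) = - \frac{o}{2} - \frac{o}{4} = - \frac{3 o}{4}$)
$p = -157$ ($p = -49 - 108 = -157$)
$\left(p + q{\left(B \right)}\right)^{2} = \left(-157 - \frac{39}{4}\right)^{2} = \left(- \frac{667}{4}\right)^{2} = \frac{444889}{16}$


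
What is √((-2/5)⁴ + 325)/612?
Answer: √203141/15300 ≈ 0.029458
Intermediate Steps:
√((-2/5)⁴ + 325)/612 = √((-2*⅕)⁴ + 325)*(1/612) = √((-⅖)⁴ + 325)*(1/612) = √(16/625 + 325)*(1/612) = √(203141/625)*(1/612) = (√203141/25)*(1/612) = √203141/15300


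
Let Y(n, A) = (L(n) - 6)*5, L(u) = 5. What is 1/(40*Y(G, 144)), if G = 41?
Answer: -1/200 ≈ -0.0050000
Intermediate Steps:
Y(n, A) = -5 (Y(n, A) = (5 - 6)*5 = -1*5 = -5)
1/(40*Y(G, 144)) = 1/(40*(-5)) = 1/(-200) = -1/200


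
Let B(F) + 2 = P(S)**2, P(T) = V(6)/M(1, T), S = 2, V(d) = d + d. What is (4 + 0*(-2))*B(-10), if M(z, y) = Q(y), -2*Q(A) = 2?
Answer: 568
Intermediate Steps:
Q(A) = -1 (Q(A) = -1/2*2 = -1)
M(z, y) = -1
V(d) = 2*d
P(T) = -12 (P(T) = (2*6)/(-1) = 12*(-1) = -12)
B(F) = 142 (B(F) = -2 + (-12)**2 = -2 + 144 = 142)
(4 + 0*(-2))*B(-10) = (4 + 0*(-2))*142 = (4 + 0)*142 = 4*142 = 568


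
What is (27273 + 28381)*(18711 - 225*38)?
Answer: 565500294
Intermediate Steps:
(27273 + 28381)*(18711 - 225*38) = 55654*(18711 - 8550) = 55654*10161 = 565500294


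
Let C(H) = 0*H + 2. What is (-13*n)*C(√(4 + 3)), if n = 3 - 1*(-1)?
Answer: -104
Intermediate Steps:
n = 4 (n = 3 + 1 = 4)
C(H) = 2 (C(H) = 0 + 2 = 2)
(-13*n)*C(√(4 + 3)) = -13*4*2 = -52*2 = -104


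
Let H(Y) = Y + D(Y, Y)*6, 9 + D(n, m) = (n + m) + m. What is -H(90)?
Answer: -1656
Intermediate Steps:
D(n, m) = -9 + n + 2*m (D(n, m) = -9 + ((n + m) + m) = -9 + ((m + n) + m) = -9 + (n + 2*m) = -9 + n + 2*m)
H(Y) = -54 + 19*Y (H(Y) = Y + (-9 + Y + 2*Y)*6 = Y + (-9 + 3*Y)*6 = Y + (-54 + 18*Y) = -54 + 19*Y)
-H(90) = -(-54 + 19*90) = -(-54 + 1710) = -1*1656 = -1656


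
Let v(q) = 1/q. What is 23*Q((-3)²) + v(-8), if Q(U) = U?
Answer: 1655/8 ≈ 206.88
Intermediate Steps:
23*Q((-3)²) + v(-8) = 23*(-3)² + 1/(-8) = 23*9 - ⅛ = 207 - ⅛ = 1655/8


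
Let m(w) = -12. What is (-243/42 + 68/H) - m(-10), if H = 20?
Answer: 673/70 ≈ 9.6143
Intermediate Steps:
(-243/42 + 68/H) - m(-10) = (-243/42 + 68/20) - 1*(-12) = (-243*1/42 + 68*(1/20)) + 12 = (-81/14 + 17/5) + 12 = -167/70 + 12 = 673/70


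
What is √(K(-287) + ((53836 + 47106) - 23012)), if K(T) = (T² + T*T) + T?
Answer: √242381 ≈ 492.32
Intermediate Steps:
K(T) = T + 2*T² (K(T) = (T² + T²) + T = 2*T² + T = T + 2*T²)
√(K(-287) + ((53836 + 47106) - 23012)) = √(-287*(1 + 2*(-287)) + ((53836 + 47106) - 23012)) = √(-287*(1 - 574) + (100942 - 23012)) = √(-287*(-573) + 77930) = √(164451 + 77930) = √242381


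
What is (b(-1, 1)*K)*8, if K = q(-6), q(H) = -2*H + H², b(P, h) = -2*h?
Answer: -768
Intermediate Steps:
q(H) = H² - 2*H
K = 48 (K = -6*(-2 - 6) = -6*(-8) = 48)
(b(-1, 1)*K)*8 = (-2*1*48)*8 = -2*48*8 = -96*8 = -768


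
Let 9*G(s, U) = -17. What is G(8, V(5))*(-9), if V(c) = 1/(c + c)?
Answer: 17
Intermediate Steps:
V(c) = 1/(2*c)
G(s, U) = -17/9 (G(s, U) = (⅑)*(-17) = -17/9)
G(8, V(5))*(-9) = -17/9*(-9) = 17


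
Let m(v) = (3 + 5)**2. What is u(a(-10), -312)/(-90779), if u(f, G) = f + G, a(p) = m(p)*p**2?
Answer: -6088/90779 ≈ -0.067064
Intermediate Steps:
m(v) = 64 (m(v) = 8**2 = 64)
a(p) = 64*p**2
u(f, G) = G + f
u(a(-10), -312)/(-90779) = (-312 + 64*(-10)**2)/(-90779) = (-312 + 64*100)*(-1/90779) = (-312 + 6400)*(-1/90779) = 6088*(-1/90779) = -6088/90779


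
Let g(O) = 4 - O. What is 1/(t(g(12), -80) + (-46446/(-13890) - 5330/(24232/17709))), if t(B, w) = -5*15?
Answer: -2157580/8558852563 ≈ -0.00025209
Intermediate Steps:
t(B, w) = -75
1/(t(g(12), -80) + (-46446/(-13890) - 5330/(24232/17709))) = 1/(-75 + (-46446/(-13890) - 5330/(24232/17709))) = 1/(-75 + (-46446*(-1/13890) - 5330/(24232*(1/17709)))) = 1/(-75 + (7741/2315 - 5330/24232/17709)) = 1/(-75 + (7741/2315 - 5330*17709/24232)) = 1/(-75 + (7741/2315 - 3630345/932)) = 1/(-75 - 8397034063/2157580) = 1/(-8558852563/2157580) = -2157580/8558852563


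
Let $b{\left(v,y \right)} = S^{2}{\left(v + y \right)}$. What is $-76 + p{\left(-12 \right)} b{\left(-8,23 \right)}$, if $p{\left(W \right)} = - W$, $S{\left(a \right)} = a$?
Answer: $2624$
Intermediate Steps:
$b{\left(v,y \right)} = \left(v + y\right)^{2}$
$-76 + p{\left(-12 \right)} b{\left(-8,23 \right)} = -76 + \left(-1\right) \left(-12\right) \left(-8 + 23\right)^{2} = -76 + 12 \cdot 15^{2} = -76 + 12 \cdot 225 = -76 + 2700 = 2624$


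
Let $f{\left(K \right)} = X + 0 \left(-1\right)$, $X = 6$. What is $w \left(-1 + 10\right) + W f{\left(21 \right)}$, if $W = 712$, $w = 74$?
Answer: $4938$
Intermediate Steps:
$f{\left(K \right)} = 6$ ($f{\left(K \right)} = 6 + 0 \left(-1\right) = 6 + 0 = 6$)
$w \left(-1 + 10\right) + W f{\left(21 \right)} = 74 \left(-1 + 10\right) + 712 \cdot 6 = 74 \cdot 9 + 4272 = 666 + 4272 = 4938$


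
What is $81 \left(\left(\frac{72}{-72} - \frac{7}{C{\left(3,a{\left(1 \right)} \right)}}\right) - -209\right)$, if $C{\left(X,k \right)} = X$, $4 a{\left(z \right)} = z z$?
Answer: $16659$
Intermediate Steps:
$a{\left(z \right)} = \frac{z^{2}}{4}$ ($a{\left(z \right)} = \frac{z z}{4} = \frac{z^{2}}{4}$)
$81 \left(\left(\frac{72}{-72} - \frac{7}{C{\left(3,a{\left(1 \right)} \right)}}\right) - -209\right) = 81 \left(\left(\frac{72}{-72} - \frac{7}{3}\right) - -209\right) = 81 \left(\left(72 \left(- \frac{1}{72}\right) - \frac{7}{3}\right) + 209\right) = 81 \left(\left(-1 - \frac{7}{3}\right) + 209\right) = 81 \left(- \frac{10}{3} + 209\right) = 81 \cdot \frac{617}{3} = 16659$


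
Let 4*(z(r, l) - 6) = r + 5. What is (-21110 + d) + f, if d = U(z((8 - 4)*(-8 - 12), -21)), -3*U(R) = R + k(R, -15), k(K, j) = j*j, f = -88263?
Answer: -437775/4 ≈ -1.0944e+5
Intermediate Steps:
k(K, j) = j**2
z(r, l) = 29/4 + r/4 (z(r, l) = 6 + (r + 5)/4 = 6 + (5 + r)/4 = 6 + (5/4 + r/4) = 29/4 + r/4)
U(R) = -75 - R/3 (U(R) = -(R + (-15)**2)/3 = -(R + 225)/3 = -(225 + R)/3 = -75 - R/3)
d = -283/4 (d = -75 - (29/4 + ((8 - 4)*(-8 - 12))/4)/3 = -75 - (29/4 + (4*(-20))/4)/3 = -75 - (29/4 + (1/4)*(-80))/3 = -75 - (29/4 - 20)/3 = -75 - 1/3*(-51/4) = -75 + 17/4 = -283/4 ≈ -70.750)
(-21110 + d) + f = (-21110 - 283/4) - 88263 = -84723/4 - 88263 = -437775/4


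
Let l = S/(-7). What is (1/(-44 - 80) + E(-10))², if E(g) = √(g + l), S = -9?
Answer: (7 - 124*I*√427)²/753424 ≈ -8.7142 - 0.047613*I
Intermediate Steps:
l = 9/7 (l = -9/(-7) = -9*(-⅐) = 9/7 ≈ 1.2857)
E(g) = √(9/7 + g) (E(g) = √(g + 9/7) = √(9/7 + g))
(1/(-44 - 80) + E(-10))² = (1/(-44 - 80) + √(63 + 49*(-10))/7)² = (1/(-124) + √(63 - 490)/7)² = (-1/124 + √(-427)/7)² = (-1/124 + (I*√427)/7)² = (-1/124 + I*√427/7)²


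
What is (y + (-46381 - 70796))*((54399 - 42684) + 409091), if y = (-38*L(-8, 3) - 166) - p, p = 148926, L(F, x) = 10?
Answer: -112207499094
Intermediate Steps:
y = -149472 (y = (-38*10 - 166) - 1*148926 = (-380 - 166) - 148926 = -546 - 148926 = -149472)
(y + (-46381 - 70796))*((54399 - 42684) + 409091) = (-149472 + (-46381 - 70796))*((54399 - 42684) + 409091) = (-149472 - 117177)*(11715 + 409091) = -266649*420806 = -112207499094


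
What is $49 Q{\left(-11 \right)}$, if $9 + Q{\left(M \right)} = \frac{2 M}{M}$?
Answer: $-343$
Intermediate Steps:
$Q{\left(M \right)} = -7$ ($Q{\left(M \right)} = -9 + \frac{2 M}{M} = -9 + 2 = -7$)
$49 Q{\left(-11 \right)} = 49 \left(-7\right) = -343$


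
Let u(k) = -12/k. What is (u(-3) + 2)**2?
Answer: 36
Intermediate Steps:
(u(-3) + 2)**2 = (-12/(-3) + 2)**2 = (-12*(-1/3) + 2)**2 = (4 + 2)**2 = 6**2 = 36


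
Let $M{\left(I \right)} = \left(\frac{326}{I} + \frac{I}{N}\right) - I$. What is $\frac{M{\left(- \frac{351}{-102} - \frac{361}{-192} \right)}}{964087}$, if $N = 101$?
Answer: $\frac{80153844599}{1380074636920848} \approx 5.8079 \cdot 10^{-5}$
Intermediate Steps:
$M{\left(I \right)} = \frac{326}{I} - \frac{100 I}{101}$ ($M{\left(I \right)} = \left(\frac{326}{I} + \frac{I}{101}\right) - I = \frac{326}{I} - \frac{100 I}{101}$)
$\frac{M{\left(- \frac{351}{-102} - \frac{361}{-192} \right)}}{964087} = \frac{\frac{326}{- \frac{351}{-102} - \frac{361}{-192}} - \frac{100 \left(- \frac{351}{-102} - \frac{361}{-192}\right)}{101}}{964087} = \left(\frac{326}{\left(-351\right) \left(- \frac{1}{102}\right) - - \frac{361}{192}} - \frac{100 \left(\left(-351\right) \left(- \frac{1}{102}\right) - - \frac{361}{192}\right)}{101}\right) \frac{1}{964087} = \left(\frac{326}{\frac{117}{34} + \frac{361}{192}} - \frac{100 \left(\frac{117}{34} + \frac{361}{192}\right)}{101}\right) \frac{1}{964087} = \left(\frac{326}{\frac{17369}{3264}} - \frac{434225}{82416}\right) \frac{1}{964087} = \left(326 \cdot \frac{3264}{17369} - \frac{434225}{82416}\right) \frac{1}{964087} = \left(\frac{1064064}{17369} - \frac{434225}{82416}\right) \frac{1}{964087} = \frac{80153844599}{1431483504} \cdot \frac{1}{964087} = \frac{80153844599}{1380074636920848}$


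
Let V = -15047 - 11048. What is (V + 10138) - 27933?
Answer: -43890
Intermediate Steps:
V = -26095
(V + 10138) - 27933 = (-26095 + 10138) - 27933 = -15957 - 27933 = -43890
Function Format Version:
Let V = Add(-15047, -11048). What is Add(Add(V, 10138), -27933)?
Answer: -43890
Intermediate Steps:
V = -26095
Add(Add(V, 10138), -27933) = Add(Add(-26095, 10138), -27933) = Add(-15957, -27933) = -43890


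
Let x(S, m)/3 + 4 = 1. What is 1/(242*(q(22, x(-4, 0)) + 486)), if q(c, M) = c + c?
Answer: 1/128260 ≈ 7.7967e-6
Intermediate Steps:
x(S, m) = -9 (x(S, m) = -12 + 3*1 = -12 + 3 = -9)
q(c, M) = 2*c
1/(242*(q(22, x(-4, 0)) + 486)) = 1/(242*(2*22 + 486)) = 1/(242*(44 + 486)) = 1/(242*530) = 1/128260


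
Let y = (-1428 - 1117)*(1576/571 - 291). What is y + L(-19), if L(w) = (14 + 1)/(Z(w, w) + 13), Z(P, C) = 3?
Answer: 6701909765/9136 ≈ 7.3357e+5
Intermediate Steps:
y = 418868825/571 (y = -2545*(1576*(1/571) - 291) = -2545*(1576/571 - 291) = -2545*(-164585/571) = 418868825/571 ≈ 7.3357e+5)
L(w) = 15/16 (L(w) = (14 + 1)/(3 + 13) = 15/16)
y + L(-19) = 418868825/571 + 15/16 = 6701909765/9136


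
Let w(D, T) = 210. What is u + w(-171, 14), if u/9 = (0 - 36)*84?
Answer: -27006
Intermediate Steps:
u = -27216 (u = 9*((0 - 36)*84) = 9*(-36*84) = 9*(-3024) = -27216)
u + w(-171, 14) = -27216 + 210 = -27006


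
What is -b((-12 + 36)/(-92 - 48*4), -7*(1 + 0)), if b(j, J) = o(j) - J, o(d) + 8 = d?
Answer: 77/71 ≈ 1.0845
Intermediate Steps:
o(d) = -8 + d
b(j, J) = -8 + j - J (b(j, J) = (-8 + j) - J = -8 + j - J)
-b((-12 + 36)/(-92 - 48*4), -7*(1 + 0)) = -(-8 + (-12 + 36)/(-92 - 48*4) - (-7)*(1 + 0)) = -(-8 + 24/(-92 - 192) - (-7)) = -(-8 + 24/(-284) - 1*(-7)) = -(-8 + 24*(-1/284) + 7) = -(-8 - 6/71 + 7) = -1*(-77/71) = 77/71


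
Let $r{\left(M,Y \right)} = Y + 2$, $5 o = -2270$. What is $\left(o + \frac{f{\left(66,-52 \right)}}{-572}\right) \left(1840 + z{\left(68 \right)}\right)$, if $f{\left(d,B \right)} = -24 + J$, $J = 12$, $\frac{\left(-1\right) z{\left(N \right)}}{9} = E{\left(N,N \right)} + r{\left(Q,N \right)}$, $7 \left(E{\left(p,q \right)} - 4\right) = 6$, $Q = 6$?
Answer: $- \frac{40769132}{77} \approx -5.2947 \cdot 10^{5}$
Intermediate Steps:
$E{\left(p,q \right)} = \frac{34}{7}$ ($E{\left(p,q \right)} = 4 + \frac{1}{7} \cdot 6 = 4 + \frac{6}{7} = \frac{34}{7}$)
$o = -454$ ($o = \frac{1}{5} \left(-2270\right) = -454$)
$r{\left(M,Y \right)} = 2 + Y$
$z{\left(N \right)} = - \frac{432}{7} - 9 N$ ($z{\left(N \right)} = - 9 \left(\frac{34}{7} + \left(2 + N\right)\right) = - 9 \left(\frac{48}{7} + N\right) = - \frac{432}{7} - 9 N$)
$f{\left(d,B \right)} = -12$ ($f{\left(d,B \right)} = -24 + 12 = -12$)
$\left(o + \frac{f{\left(66,-52 \right)}}{-572}\right) \left(1840 + z{\left(68 \right)}\right) = \left(-454 - \frac{12}{-572}\right) \left(1840 - \frac{4716}{7}\right) = \left(-454 - - \frac{3}{143}\right) \left(1840 - \frac{4716}{7}\right) = \left(-454 + \frac{3}{143}\right) \left(1840 - \frac{4716}{7}\right) = \left(- \frac{64919}{143}\right) \frac{8164}{7} = - \frac{40769132}{77}$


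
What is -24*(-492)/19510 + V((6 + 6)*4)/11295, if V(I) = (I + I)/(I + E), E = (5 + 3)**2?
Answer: 31123886/51418605 ≈ 0.60530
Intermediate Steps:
E = 64 (E = 8**2 = 64)
V(I) = 2*I/(64 + I) (V(I) = (I + I)/(I + 64) = (2*I)/(64 + I) = 2*I/(64 + I))
-24*(-492)/19510 + V((6 + 6)*4)/11295 = -24*(-492)/19510 + (2*((6 + 6)*4)/(64 + (6 + 6)*4))/11295 = 11808*(1/19510) + (2*(12*4)/(64 + 12*4))*(1/11295) = 5904/9755 + (2*48/(64 + 48))*(1/11295) = 5904/9755 + (2*48/112)*(1/11295) = 5904/9755 + (2*48*(1/112))*(1/11295) = 5904/9755 + (6/7)*(1/11295) = 5904/9755 + 2/26355 = 31123886/51418605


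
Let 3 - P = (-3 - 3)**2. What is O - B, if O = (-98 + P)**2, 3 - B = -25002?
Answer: -7844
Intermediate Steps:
P = -33 (P = 3 - (-3 - 3)**2 = 3 - 1*(-6)**2 = 3 - 1*36 = 3 - 36 = -33)
B = 25005 (B = 3 - 1*(-25002) = 3 + 25002 = 25005)
O = 17161 (O = (-98 - 33)**2 = (-131)**2 = 17161)
O - B = 17161 - 1*25005 = 17161 - 25005 = -7844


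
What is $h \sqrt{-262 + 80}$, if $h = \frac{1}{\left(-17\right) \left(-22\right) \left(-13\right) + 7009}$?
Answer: $\frac{i \sqrt{182}}{2147} \approx 0.0062835 i$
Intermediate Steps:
$h = \frac{1}{2147}$ ($h = \frac{1}{374 \left(-13\right) + 7009} = \frac{1}{-4862 + 7009} = \frac{1}{2147} \approx 0.00046577$)
$h \sqrt{-262 + 80} = \frac{\sqrt{-262 + 80}}{2147} = \frac{\sqrt{-182}}{2147} = \frac{i \sqrt{182}}{2147}$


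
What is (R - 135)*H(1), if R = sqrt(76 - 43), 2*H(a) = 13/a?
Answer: -1755/2 + 13*sqrt(33)/2 ≈ -840.16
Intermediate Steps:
H(a) = 13/(2*a) (H(a) = (13/a)/2 = 13/(2*a))
R = sqrt(33) ≈ 5.7446
(R - 135)*H(1) = (sqrt(33) - 135)*((13/2)/1) = (-135 + sqrt(33))*((13/2)*1) = (-135 + sqrt(33))*(13/2) = -1755/2 + 13*sqrt(33)/2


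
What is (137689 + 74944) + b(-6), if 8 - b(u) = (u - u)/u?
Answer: 212641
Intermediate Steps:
b(u) = 8 (b(u) = 8 - (u - u)/u = 8 - 0/u = 8 - 1*0 = 8 + 0 = 8)
(137689 + 74944) + b(-6) = (137689 + 74944) + 8 = 212633 + 8 = 212641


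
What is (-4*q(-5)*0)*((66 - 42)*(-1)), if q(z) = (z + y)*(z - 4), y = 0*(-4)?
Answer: 0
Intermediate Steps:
y = 0
q(z) = z*(-4 + z) (q(z) = (z + 0)*(z - 4) = z*(-4 + z))
(-4*q(-5)*0)*((66 - 42)*(-1)) = (-(-20)*(-4 - 5)*0)*((66 - 42)*(-1)) = (-(-20)*(-9)*0)*(24*(-1)) = (-4*45*0)*(-24) = -180*0*(-24) = 0*(-24) = 0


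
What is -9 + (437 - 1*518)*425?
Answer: -34434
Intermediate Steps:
-9 + (437 - 1*518)*425 = -9 + (437 - 518)*425 = -9 - 81*425 = -9 - 34425 = -34434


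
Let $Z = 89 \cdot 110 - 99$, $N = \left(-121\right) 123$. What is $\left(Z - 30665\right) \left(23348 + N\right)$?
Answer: $-177544910$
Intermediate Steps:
$N = -14883$
$Z = 9691$ ($Z = 9790 - 99 = 9691$)
$\left(Z - 30665\right) \left(23348 + N\right) = \left(9691 - 30665\right) \left(23348 - 14883\right) = \left(-20974\right) 8465 = -177544910$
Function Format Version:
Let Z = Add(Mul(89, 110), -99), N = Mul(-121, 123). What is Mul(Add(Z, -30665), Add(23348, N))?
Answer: -177544910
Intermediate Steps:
N = -14883
Z = 9691 (Z = Add(9790, -99) = 9691)
Mul(Add(Z, -30665), Add(23348, N)) = Mul(Add(9691, -30665), Add(23348, -14883)) = Mul(-20974, 8465) = -177544910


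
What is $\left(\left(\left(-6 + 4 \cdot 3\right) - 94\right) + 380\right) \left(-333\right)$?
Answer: $-97236$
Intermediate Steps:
$\left(\left(\left(-6 + 4 \cdot 3\right) - 94\right) + 380\right) \left(-333\right) = \left(\left(\left(-6 + 12\right) - 94\right) + 380\right) \left(-333\right) = \left(\left(6 - 94\right) + 380\right) \left(-333\right) = \left(-88 + 380\right) \left(-333\right) = 292 \left(-333\right) = -97236$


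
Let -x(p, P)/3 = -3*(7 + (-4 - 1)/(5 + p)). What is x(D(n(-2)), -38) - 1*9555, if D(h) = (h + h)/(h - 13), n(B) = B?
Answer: -750543/79 ≈ -9500.5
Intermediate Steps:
D(h) = 2*h/(-13 + h) (D(h) = (2*h)/(-13 + h) = 2*h/(-13 + h))
x(p, P) = 63 - 45/(5 + p) (x(p, P) = -(-9)*(7 + (-4 - 1)/(5 + p)) = -(-9)*(7 - 5/(5 + p)) = -3*(-21 + 15/(5 + p)) = 63 - 45/(5 + p))
x(D(n(-2)), -38) - 1*9555 = 9*(30 + 7*(2*(-2)/(-13 - 2)))/(5 + 2*(-2)/(-13 - 2)) - 1*9555 = 9*(30 + 7*(2*(-2)/(-15)))/(5 + 2*(-2)/(-15)) - 9555 = 9*(30 + 7*(2*(-2)*(-1/15)))/(5 + 2*(-2)*(-1/15)) - 9555 = 9*(30 + 7*(4/15))/(5 + 4/15) - 9555 = 9*(30 + 28/15)/(79/15) - 9555 = 9*(15/79)*(478/15) - 9555 = 4302/79 - 9555 = -750543/79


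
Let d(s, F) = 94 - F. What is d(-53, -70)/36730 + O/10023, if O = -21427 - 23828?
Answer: -276762063/61357465 ≈ -4.5107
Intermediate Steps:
O = -45255
d(-53, -70)/36730 + O/10023 = (94 - 1*(-70))/36730 - 45255/10023 = (94 + 70)*(1/36730) - 45255*1/10023 = 164*(1/36730) - 15085/3341 = 82/18365 - 15085/3341 = -276762063/61357465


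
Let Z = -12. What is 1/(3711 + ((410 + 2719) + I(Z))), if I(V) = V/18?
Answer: 3/20518 ≈ 0.00014621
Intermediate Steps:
I(V) = V/18 (I(V) = V*(1/18) = V/18)
1/(3711 + ((410 + 2719) + I(Z))) = 1/(3711 + ((410 + 2719) + (1/18)*(-12))) = 1/(3711 + (3129 - 2/3)) = 1/(3711 + 9385/3) = 1/(20518/3) = 3/20518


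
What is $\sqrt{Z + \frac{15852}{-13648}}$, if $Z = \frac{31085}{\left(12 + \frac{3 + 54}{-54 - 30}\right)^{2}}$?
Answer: $\frac{\sqrt{70589491064369}}{540802} \approx 15.536$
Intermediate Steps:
$Z = \frac{24370640}{100489}$ ($Z = \frac{31085}{\left(12 + \frac{57}{-84}\right)^{2}} = \frac{31085}{\left(12 + 57 \left(- \frac{1}{84}\right)\right)^{2}} = \frac{31085}{\left(12 - \frac{19}{28}\right)^{2}} = \frac{31085}{\left(\frac{317}{28}\right)^{2}} = \frac{31085}{\frac{100489}{784}} = 31085 \cdot \frac{784}{100489} = \frac{24370640}{100489} \approx 242.52$)
$\sqrt{Z + \frac{15852}{-13648}} = \sqrt{\frac{24370640}{100489} + \frac{15852}{-13648}} = \sqrt{\frac{24370640}{100489} + 15852 \left(- \frac{1}{13648}\right)} = \sqrt{\frac{24370640}{100489} - \frac{3963}{3412}} = \sqrt{\frac{82754385773}{342868468}} = \frac{\sqrt{70589491064369}}{540802}$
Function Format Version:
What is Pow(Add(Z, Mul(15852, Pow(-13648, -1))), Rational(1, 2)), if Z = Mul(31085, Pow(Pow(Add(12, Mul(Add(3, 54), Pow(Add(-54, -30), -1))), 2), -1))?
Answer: Mul(Rational(1, 540802), Pow(70589491064369, Rational(1, 2))) ≈ 15.536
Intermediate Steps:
Z = Rational(24370640, 100489) (Z = Mul(31085, Pow(Pow(Add(12, Mul(57, Pow(-84, -1))), 2), -1)) = Mul(31085, Pow(Pow(Add(12, Mul(57, Rational(-1, 84))), 2), -1)) = Mul(31085, Pow(Pow(Add(12, Rational(-19, 28)), 2), -1)) = Mul(31085, Pow(Pow(Rational(317, 28), 2), -1)) = Mul(31085, Pow(Rational(100489, 784), -1)) = Mul(31085, Rational(784, 100489)) = Rational(24370640, 100489) ≈ 242.52)
Pow(Add(Z, Mul(15852, Pow(-13648, -1))), Rational(1, 2)) = Pow(Add(Rational(24370640, 100489), Mul(15852, Pow(-13648, -1))), Rational(1, 2)) = Pow(Add(Rational(24370640, 100489), Mul(15852, Rational(-1, 13648))), Rational(1, 2)) = Pow(Add(Rational(24370640, 100489), Rational(-3963, 3412)), Rational(1, 2)) = Pow(Rational(82754385773, 342868468), Rational(1, 2)) = Mul(Rational(1, 540802), Pow(70589491064369, Rational(1, 2)))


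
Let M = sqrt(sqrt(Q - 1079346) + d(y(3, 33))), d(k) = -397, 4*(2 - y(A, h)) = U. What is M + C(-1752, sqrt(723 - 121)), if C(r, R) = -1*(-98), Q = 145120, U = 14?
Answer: 98 + sqrt(-397 + I*sqrt(934226)) ≈ 116.0 + 26.851*I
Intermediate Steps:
y(A, h) = -3/2 (y(A, h) = 2 - 1/4*14 = 2 - 7/2 = -3/2)
C(r, R) = 98
M = sqrt(-397 + I*sqrt(934226)) (M = sqrt(sqrt(145120 - 1079346) - 397) = sqrt(sqrt(-934226) - 397) = sqrt(I*sqrt(934226) - 397) = sqrt(-397 + I*sqrt(934226)) ≈ 17.999 + 26.851*I)
M + C(-1752, sqrt(723 - 121)) = sqrt(-397 + I*sqrt(934226)) + 98 = 98 + sqrt(-397 + I*sqrt(934226))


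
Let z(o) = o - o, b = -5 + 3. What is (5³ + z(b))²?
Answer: 15625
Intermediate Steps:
b = -2
z(o) = 0
(5³ + z(b))² = (5³ + 0)² = (125 + 0)² = 125² = 15625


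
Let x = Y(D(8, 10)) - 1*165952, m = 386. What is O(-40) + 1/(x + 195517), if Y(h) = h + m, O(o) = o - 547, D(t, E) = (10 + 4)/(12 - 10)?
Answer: -17585345/29958 ≈ -587.00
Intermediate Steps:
D(t, E) = 7 (D(t, E) = 14/2 = 14*(½) = 7)
O(o) = -547 + o
Y(h) = 386 + h (Y(h) = h + 386 = 386 + h)
x = -165559 (x = (386 + 7) - 1*165952 = 393 - 165952 = -165559)
O(-40) + 1/(x + 195517) = (-547 - 40) + 1/(-165559 + 195517) = -587 + 1/29958 = -17585345/29958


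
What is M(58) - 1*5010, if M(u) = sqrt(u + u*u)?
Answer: -5010 + sqrt(3422) ≈ -4951.5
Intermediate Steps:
M(u) = sqrt(u + u**2)
M(58) - 1*5010 = sqrt(58*(1 + 58)) - 1*5010 = sqrt(58*59) - 5010 = sqrt(3422) - 5010 = -5010 + sqrt(3422)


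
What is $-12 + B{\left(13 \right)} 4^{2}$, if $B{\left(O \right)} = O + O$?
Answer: $404$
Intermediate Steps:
$B{\left(O \right)} = 2 O$
$-12 + B{\left(13 \right)} 4^{2} = -12 + 2 \cdot 13 \cdot 4^{2} = -12 + 26 \cdot 16 = -12 + 416 = 404$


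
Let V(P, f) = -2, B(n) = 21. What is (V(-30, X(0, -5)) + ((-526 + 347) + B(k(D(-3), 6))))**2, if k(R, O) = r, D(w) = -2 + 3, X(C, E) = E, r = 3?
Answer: 25600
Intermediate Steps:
D(w) = 1
k(R, O) = 3
(V(-30, X(0, -5)) + ((-526 + 347) + B(k(D(-3), 6))))**2 = (-2 + ((-526 + 347) + 21))**2 = (-2 + (-179 + 21))**2 = (-2 - 158)**2 = (-160)**2 = 25600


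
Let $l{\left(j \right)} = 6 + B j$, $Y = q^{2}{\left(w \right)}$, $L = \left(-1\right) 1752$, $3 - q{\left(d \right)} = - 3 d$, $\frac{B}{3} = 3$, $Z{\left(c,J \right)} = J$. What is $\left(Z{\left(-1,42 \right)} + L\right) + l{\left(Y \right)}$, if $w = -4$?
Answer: $-975$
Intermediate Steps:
$B = 9$ ($B = 3 \cdot 3 = 9$)
$q{\left(d \right)} = 3 + 3 d$ ($q{\left(d \right)} = 3 - - 3 d = 3 + 3 d$)
$L = -1752$
$Y = 81$ ($Y = \left(3 + 3 \left(-4\right)\right)^{2} = \left(3 - 12\right)^{2} = \left(-9\right)^{2} = 81$)
$l{\left(j \right)} = 6 + 9 j$
$\left(Z{\left(-1,42 \right)} + L\right) + l{\left(Y \right)} = \left(42 - 1752\right) + \left(6 + 9 \cdot 81\right) = -1710 + \left(6 + 729\right) = -1710 + 735 = -975$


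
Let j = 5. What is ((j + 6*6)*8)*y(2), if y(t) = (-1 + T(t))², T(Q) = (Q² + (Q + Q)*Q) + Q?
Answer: 55432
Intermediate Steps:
T(Q) = Q + 3*Q² (T(Q) = (Q² + (2*Q)*Q) + Q = (Q² + 2*Q²) + Q = 3*Q² + Q = Q + 3*Q²)
y(t) = (-1 + t*(1 + 3*t))²
((j + 6*6)*8)*y(2) = ((5 + 6*6)*8)*(-1 + 2*(1 + 3*2))² = ((5 + 36)*8)*(-1 + 2*(1 + 6))² = (41*8)*(-1 + 2*7)² = 328*(-1 + 14)² = 328*13² = 328*169 = 55432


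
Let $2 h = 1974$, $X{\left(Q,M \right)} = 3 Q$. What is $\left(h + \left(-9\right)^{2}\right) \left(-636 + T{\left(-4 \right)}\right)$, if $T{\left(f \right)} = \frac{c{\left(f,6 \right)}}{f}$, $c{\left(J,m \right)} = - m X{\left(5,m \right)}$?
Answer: $-655218$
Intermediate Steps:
$h = 987$ ($h = \frac{1}{2} \cdot 1974 = 987$)
$c{\left(J,m \right)} = - 15 m$ ($c{\left(J,m \right)} = - m 3 \cdot 5 = - m 15 = - 15 m$)
$T{\left(f \right)} = - \frac{90}{f}$ ($T{\left(f \right)} = \frac{\left(-15\right) 6}{f} = - \frac{90}{f}$)
$\left(h + \left(-9\right)^{2}\right) \left(-636 + T{\left(-4 \right)}\right) = \left(987 + \left(-9\right)^{2}\right) \left(-636 - \frac{90}{-4}\right) = \left(987 + 81\right) \left(-636 - - \frac{45}{2}\right) = 1068 \left(-636 + \frac{45}{2}\right) = 1068 \left(- \frac{1227}{2}\right) = -655218$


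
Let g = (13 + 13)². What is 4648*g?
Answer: 3142048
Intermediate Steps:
g = 676 (g = 26² = 676)
4648*g = 4648*676 = 3142048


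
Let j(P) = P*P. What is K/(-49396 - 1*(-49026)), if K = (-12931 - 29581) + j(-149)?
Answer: 20311/370 ≈ 54.895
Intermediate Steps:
j(P) = P²
K = -20311 (K = (-12931 - 29581) + (-149)² = -42512 + 22201 = -20311)
K/(-49396 - 1*(-49026)) = -20311/(-49396 - 1*(-49026)) = -20311/(-49396 + 49026) = -20311/(-370) = -20311*(-1/370) = 20311/370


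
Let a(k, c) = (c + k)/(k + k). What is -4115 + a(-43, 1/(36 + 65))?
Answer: -17869274/4343 ≈ -4114.5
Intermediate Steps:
a(k, c) = (c + k)/(2*k) (a(k, c) = (c + k)/((2*k)) = (c + k)*(1/(2*k)) = (c + k)/(2*k))
-4115 + a(-43, 1/(36 + 65)) = -4115 + (½)*(1/(36 + 65) - 43)/(-43) = -4115 + (½)*(-1/43)*(1/101 - 43) = -4115 + (½)*(-1/43)*(-4342/101) = -4115 + 2171/4343 = -17869274/4343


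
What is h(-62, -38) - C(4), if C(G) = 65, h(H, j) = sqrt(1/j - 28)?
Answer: -65 + I*sqrt(40470)/38 ≈ -65.0 + 5.294*I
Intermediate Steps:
h(H, j) = sqrt(-28 + 1/j)
h(-62, -38) - C(4) = sqrt(-28 + 1/(-38)) - 1*65 = sqrt(-28 - 1/38) - 65 = sqrt(-1065/38) - 65 = I*sqrt(40470)/38 - 65 = -65 + I*sqrt(40470)/38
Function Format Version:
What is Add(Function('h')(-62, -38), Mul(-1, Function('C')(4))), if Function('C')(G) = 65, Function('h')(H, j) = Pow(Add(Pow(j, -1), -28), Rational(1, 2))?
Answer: Add(-65, Mul(Rational(1, 38), I, Pow(40470, Rational(1, 2)))) ≈ Add(-65.000, Mul(5.2940, I))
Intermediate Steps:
Function('h')(H, j) = Pow(Add(-28, Pow(j, -1)), Rational(1, 2))
Add(Function('h')(-62, -38), Mul(-1, Function('C')(4))) = Add(Pow(Add(-28, Pow(-38, -1)), Rational(1, 2)), Mul(-1, 65)) = Add(Pow(Add(-28, Rational(-1, 38)), Rational(1, 2)), -65) = Add(Pow(Rational(-1065, 38), Rational(1, 2)), -65) = Add(Mul(Rational(1, 38), I, Pow(40470, Rational(1, 2))), -65) = Add(-65, Mul(Rational(1, 38), I, Pow(40470, Rational(1, 2))))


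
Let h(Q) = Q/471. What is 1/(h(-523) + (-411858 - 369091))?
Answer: -471/367827502 ≈ -1.2805e-6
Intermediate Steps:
h(Q) = Q/471 (h(Q) = Q*(1/471) = Q/471)
1/(h(-523) + (-411858 - 369091)) = 1/((1/471)*(-523) + (-411858 - 369091)) = 1/(-523/471 - 780949) = 1/(-367827502/471) = -471/367827502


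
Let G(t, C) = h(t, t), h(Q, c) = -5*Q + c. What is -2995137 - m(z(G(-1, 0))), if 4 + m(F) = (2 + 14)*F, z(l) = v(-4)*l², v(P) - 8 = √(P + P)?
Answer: -2997181 - 512*I*√2 ≈ -2.9972e+6 - 724.08*I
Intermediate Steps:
v(P) = 8 + √2*√P (v(P) = 8 + √(P + P) = 8 + √(2*P) = 8 + √2*√P)
h(Q, c) = c - 5*Q
G(t, C) = -4*t (G(t, C) = t - 5*t = -4*t)
z(l) = l²*(8 + 2*I*√2) (z(l) = (8 + √2*√(-4))*l² = (8 + √2*(2*I))*l² = (8 + 2*I*√2)*l² = l²*(8 + 2*I*√2))
m(F) = -4 + 16*F (m(F) = -4 + (2 + 14)*F = -4 + 16*F)
-2995137 - m(z(G(-1, 0))) = -2995137 - (-4 + 16*(2*(-4*(-1))²*(4 + I*√2))) = -2995137 - (-4 + 16*(2*4²*(4 + I*√2))) = -2995137 - (-4 + 16*(2*16*(4 + I*√2))) = -2995137 - (-4 + 16*(128 + 32*I*√2)) = -2995137 - (-4 + (2048 + 512*I*√2)) = -2995137 - (2044 + 512*I*√2) = -2995137 + (-2044 - 512*I*√2) = -2997181 - 512*I*√2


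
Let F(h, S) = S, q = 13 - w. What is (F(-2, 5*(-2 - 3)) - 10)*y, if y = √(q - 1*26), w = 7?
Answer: -70*I*√5 ≈ -156.52*I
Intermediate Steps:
q = 6 (q = 13 - 1*7 = 13 - 7 = 6)
y = 2*I*√5 (y = √(6 - 1*26) = √(6 - 26) = √(-20) = 2*I*√5 ≈ 4.4721*I)
(F(-2, 5*(-2 - 3)) - 10)*y = (5*(-2 - 3) - 10)*(2*I*√5) = (5*(-5) - 10)*(2*I*√5) = (-25 - 10)*(2*I*√5) = -70*I*√5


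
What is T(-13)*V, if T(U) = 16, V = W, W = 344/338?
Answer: 2752/169 ≈ 16.284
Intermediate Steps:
W = 172/169 (W = 344*(1/338) = 172/169 ≈ 1.0178)
V = 172/169 ≈ 1.0178
T(-13)*V = 16*(172/169) = 2752/169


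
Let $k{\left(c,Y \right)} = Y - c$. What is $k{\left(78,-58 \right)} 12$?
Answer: $-1632$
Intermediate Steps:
$k{\left(78,-58 \right)} 12 = \left(-58 - 78\right) 12 = \left(-136\right) 12 = -1632$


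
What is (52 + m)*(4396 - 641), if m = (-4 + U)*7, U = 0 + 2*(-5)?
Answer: -172730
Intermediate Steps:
U = -10 (U = 0 - 10 = -10)
m = -98 (m = (-4 - 10)*7 = -14*7 = -98)
(52 + m)*(4396 - 641) = (52 - 98)*(4396 - 641) = -46*3755 = -172730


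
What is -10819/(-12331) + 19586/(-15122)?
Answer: -38955024/93234691 ≈ -0.41782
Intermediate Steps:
-10819/(-12331) + 19586/(-15122) = -10819*(-1/12331) + 19586*(-1/15122) = 10819/12331 - 9793/7561 = -38955024/93234691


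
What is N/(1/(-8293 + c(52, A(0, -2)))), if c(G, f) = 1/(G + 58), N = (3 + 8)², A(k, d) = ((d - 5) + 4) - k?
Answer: -10034519/10 ≈ -1.0035e+6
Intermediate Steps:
A(k, d) = -1 + d - k (A(k, d) = ((-5 + d) + 4) - k = (-1 + d) - k = -1 + d - k)
N = 121 (N = 11² = 121)
c(G, f) = 1/(58 + G)
N/(1/(-8293 + c(52, A(0, -2)))) = 121/(1/(-8293 + 1/(58 + 52))) = 121/(1/(-8293 + 1/110)) = 121/(1/(-912229/110)) = 121/(-110/912229) = 121*(-912229/110) = -10034519/10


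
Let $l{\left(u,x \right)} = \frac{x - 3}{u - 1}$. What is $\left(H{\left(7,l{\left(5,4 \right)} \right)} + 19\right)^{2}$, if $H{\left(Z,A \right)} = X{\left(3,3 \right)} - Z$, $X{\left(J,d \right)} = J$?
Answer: $225$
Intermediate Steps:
$l{\left(u,x \right)} = \frac{-3 + x}{-1 + u}$
$H{\left(Z,A \right)} = 3 - Z$
$\left(H{\left(7,l{\left(5,4 \right)} \right)} + 19\right)^{2} = \left(\left(3 - 7\right) + 19\right)^{2} = \left(-4 + 19\right)^{2} = 15^{2} = 225$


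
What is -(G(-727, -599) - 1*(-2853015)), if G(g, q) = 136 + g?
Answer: -2852424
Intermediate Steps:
-(G(-727, -599) - 1*(-2853015)) = -((136 - 727) - 1*(-2853015)) = -(-591 + 2853015) = -1*2852424 = -2852424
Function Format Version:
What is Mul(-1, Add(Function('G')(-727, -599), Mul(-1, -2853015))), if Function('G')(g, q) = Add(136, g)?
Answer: -2852424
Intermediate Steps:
Mul(-1, Add(Function('G')(-727, -599), Mul(-1, -2853015))) = Mul(-1, Add(Add(136, -727), Mul(-1, -2853015))) = Mul(-1, Add(-591, 2853015)) = Mul(-1, 2852424) = -2852424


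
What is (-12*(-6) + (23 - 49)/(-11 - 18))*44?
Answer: 93016/29 ≈ 3207.4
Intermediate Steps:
(-12*(-6) + (23 - 49)/(-11 - 18))*44 = (72 - 26/(-29))*44 = (72 - 26*(-1/29))*44 = (72 + 26/29)*44 = (2114/29)*44 = 93016/29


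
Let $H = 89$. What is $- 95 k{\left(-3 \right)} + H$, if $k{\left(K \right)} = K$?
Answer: $374$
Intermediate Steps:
$- 95 k{\left(-3 \right)} + H = \left(-95\right) \left(-3\right) + 89 = 285 + 89 = 374$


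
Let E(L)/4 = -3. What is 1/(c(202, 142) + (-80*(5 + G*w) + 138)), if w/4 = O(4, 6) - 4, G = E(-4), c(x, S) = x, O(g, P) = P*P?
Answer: 1/122820 ≈ 8.1420e-6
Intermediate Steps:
E(L) = -12 (E(L) = 4*(-3) = -12)
O(g, P) = P²
G = -12
w = 128 (w = 4*(6² - 4) = 4*(36 - 4) = 4*32 = 128)
1/(c(202, 142) + (-80*(5 + G*w) + 138)) = 1/(202 + (-80*(5 - 12*128) + 138)) = 1/(202 + (-80*(5 - 1536) + 138)) = 1/(202 + (-80*(-1531) + 138)) = 1/(202 + (122480 + 138)) = 1/(202 + 122618) = 1/122820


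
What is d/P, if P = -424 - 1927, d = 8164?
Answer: -8164/2351 ≈ -3.4726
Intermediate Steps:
P = -2351
d/P = 8164/(-2351) = 8164*(-1/2351) = -8164/2351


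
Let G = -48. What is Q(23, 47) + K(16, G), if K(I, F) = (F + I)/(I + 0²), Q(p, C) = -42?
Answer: -44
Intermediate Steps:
K(I, F) = (F + I)/I (K(I, F) = (F + I)/(I + 0) = (F + I)/I)
Q(23, 47) + K(16, G) = -42 + (-48 + 16)/16 = -42 + (1/16)*(-32) = -42 - 2 = -44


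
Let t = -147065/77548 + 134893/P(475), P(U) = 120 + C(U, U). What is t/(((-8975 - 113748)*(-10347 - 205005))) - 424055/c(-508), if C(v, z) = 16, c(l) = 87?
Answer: -9849752659406764435271/2020795607586218688 ≈ -4874.2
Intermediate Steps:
P(U) = 136 (P(U) = 120 + 16 = 136)
t = 2610170381/2636632 (t = -147065/77548 + 134893/136 = 2610170381/2636632 ≈ 989.96)
t/(((-8975 - 113748)*(-10347 - 205005))) - 424055/c(-508) = 2610170381/(2636632*(((-8975 - 113748)*(-10347 - 205005)))) - 424055/87 = 2610170381/(2636632*((-122723*(-215352)))) - 424055*1/87 = (2610170381/2636632)/26428643496 - 424055/87 = (2610170381/2636632)*(1/26428643496) - 424055/87 = 2610170381/69682607158145472 - 424055/87 = -9849752659406764435271/2020795607586218688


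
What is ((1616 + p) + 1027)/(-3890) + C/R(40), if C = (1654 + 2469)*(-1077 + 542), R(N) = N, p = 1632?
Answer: -171615049/3112 ≈ -55146.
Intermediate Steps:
C = -2205805 (C = 4123*(-535) = -2205805)
((1616 + p) + 1027)/(-3890) + C/R(40) = ((1616 + 1632) + 1027)/(-3890) - 2205805/40 = (3248 + 1027)*(-1/3890) - 2205805*1/40 = 4275*(-1/3890) - 441161/8 = -855/778 - 441161/8 = -171615049/3112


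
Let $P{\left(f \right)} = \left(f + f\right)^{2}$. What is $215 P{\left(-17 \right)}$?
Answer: $248540$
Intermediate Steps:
$P{\left(f \right)} = 4 f^{2}$ ($P{\left(f \right)} = \left(2 f\right)^{2} = 4 f^{2}$)
$215 P{\left(-17 \right)} = 215 \cdot 4 \left(-17\right)^{2} = 215 \cdot 4 \cdot 289 = 215 \cdot 1156 = 248540$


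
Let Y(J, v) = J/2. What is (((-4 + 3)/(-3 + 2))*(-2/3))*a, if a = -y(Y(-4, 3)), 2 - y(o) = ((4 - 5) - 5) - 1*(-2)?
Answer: 4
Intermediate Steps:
Y(J, v) = J/2 (Y(J, v) = J*(1/2) = J/2)
y(o) = 6 (y(o) = 2 - (((4 - 5) - 5) - 1*(-2)) = 2 - ((-1 - 5) + 2) = 2 - (-6 + 2) = 2 - 1*(-4) = 2 + 4 = 6)
a = -6 (a = -1*6 = -6)
(((-4 + 3)/(-3 + 2))*(-2/3))*a = (((-4 + 3)/(-3 + 2))*(-2/3))*(-6) = ((-1/(-1))*(-2*1/3))*(-6) = (-1*(-1)*(-2/3))*(-6) = (1*(-2/3))*(-6) = -2/3*(-6) = 4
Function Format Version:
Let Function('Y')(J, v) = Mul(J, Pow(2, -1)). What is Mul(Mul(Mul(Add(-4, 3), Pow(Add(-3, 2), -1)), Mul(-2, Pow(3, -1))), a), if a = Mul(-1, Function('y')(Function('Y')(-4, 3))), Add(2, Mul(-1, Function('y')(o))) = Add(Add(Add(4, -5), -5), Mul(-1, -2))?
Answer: 4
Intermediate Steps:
Function('Y')(J, v) = Mul(Rational(1, 2), J) (Function('Y')(J, v) = Mul(J, Rational(1, 2)) = Mul(Rational(1, 2), J))
Function('y')(o) = 6 (Function('y')(o) = Add(2, Mul(-1, Add(Add(Add(4, -5), -5), Mul(-1, -2)))) = Add(2, Mul(-1, Add(Add(-1, -5), 2))) = Add(2, Mul(-1, Add(-6, 2))) = Add(2, Mul(-1, -4)) = Add(2, 4) = 6)
a = -6 (a = Mul(-1, 6) = -6)
Mul(Mul(Mul(Add(-4, 3), Pow(Add(-3, 2), -1)), Mul(-2, Pow(3, -1))), a) = Mul(Mul(Mul(Add(-4, 3), Pow(Add(-3, 2), -1)), Mul(-2, Pow(3, -1))), -6) = Mul(Mul(Mul(-1, Pow(-1, -1)), Mul(-2, Rational(1, 3))), -6) = Mul(Mul(Mul(-1, -1), Rational(-2, 3)), -6) = Mul(Mul(1, Rational(-2, 3)), -6) = Mul(Rational(-2, 3), -6) = 4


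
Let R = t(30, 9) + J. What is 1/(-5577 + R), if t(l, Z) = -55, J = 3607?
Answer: -1/2025 ≈ -0.00049383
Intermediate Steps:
R = 3552 (R = -55 + 3607 = 3552)
1/(-5577 + R) = 1/(-5577 + 3552) = 1/(-2025) = -1/2025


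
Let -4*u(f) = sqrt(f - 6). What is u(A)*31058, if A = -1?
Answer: -15529*I*sqrt(7)/2 ≈ -20543.0*I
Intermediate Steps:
u(f) = -sqrt(-6 + f)/4 (u(f) = -sqrt(f - 6)/4 = -sqrt(-6 + f)/4)
u(A)*31058 = -sqrt(-6 - 1)/4*31058 = -I*sqrt(7)/4*31058 = -15529*I*sqrt(7)/2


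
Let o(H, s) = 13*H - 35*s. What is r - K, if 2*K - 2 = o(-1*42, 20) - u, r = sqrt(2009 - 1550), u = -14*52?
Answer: 258 + 3*sqrt(51) ≈ 279.42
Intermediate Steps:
u = -728
r = 3*sqrt(51) (r = sqrt(459) = 3*sqrt(51) ≈ 21.424)
o(H, s) = -35*s + 13*H
K = -258 (K = 1 + ((-35*20 + 13*(-1*42)) - 1*(-728))/2 = 1 + ((-700 + 13*(-42)) + 728)/2 = 1 + ((-700 - 546) + 728)/2 = 1 + (-1246 + 728)/2 = 1 + (1/2)*(-518) = 1 - 259 = -258)
r - K = 3*sqrt(51) - 1*(-258) = 3*sqrt(51) + 258 = 258 + 3*sqrt(51)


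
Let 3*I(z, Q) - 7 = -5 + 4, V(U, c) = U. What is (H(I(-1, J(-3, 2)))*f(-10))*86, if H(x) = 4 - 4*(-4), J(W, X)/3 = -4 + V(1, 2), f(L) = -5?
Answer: -8600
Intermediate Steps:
J(W, X) = -9 (J(W, X) = 3*(-4 + 1) = 3*(-3) = -9)
I(z, Q) = 2 (I(z, Q) = 7/3 + (-5 + 4)/3 = 7/3 + (⅓)*(-1) = 7/3 - ⅓ = 2)
H(x) = 20 (H(x) = 4 + 16 = 20)
(H(I(-1, J(-3, 2)))*f(-10))*86 = (20*(-5))*86 = -100*86 = -8600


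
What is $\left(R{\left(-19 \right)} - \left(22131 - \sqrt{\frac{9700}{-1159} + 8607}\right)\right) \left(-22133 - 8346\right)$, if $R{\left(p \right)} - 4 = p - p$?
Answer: $674408833 - \frac{30479 \sqrt{11550377267}}{1159} \approx 6.7158 \cdot 10^{8}$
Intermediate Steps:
$R{\left(p \right)} = 4$ ($R{\left(p \right)} = 4 + \left(p - p\right) = 4 + 0 = 4$)
$\left(R{\left(-19 \right)} - \left(22131 - \sqrt{\frac{9700}{-1159} + 8607}\right)\right) \left(-22133 - 8346\right) = \left(4 - \left(22131 - \sqrt{\frac{9700}{-1159} + 8607}\right)\right) \left(-22133 - 8346\right) = \left(4 - \left(22131 - \sqrt{9700 \left(- \frac{1}{1159}\right) + 8607}\right)\right) \left(-30479\right) = \left(4 - \left(22131 - \sqrt{- \frac{9700}{1159} + 8607}\right)\right) \left(-30479\right) = \left(4 - \left(22131 - \sqrt{\frac{9965813}{1159}}\right)\right) \left(-30479\right) = \left(4 - \left(22131 - \frac{\sqrt{11550377267}}{1159}\right)\right) \left(-30479\right) = \left(-22127 + \frac{\sqrt{11550377267}}{1159}\right) \left(-30479\right) = 674408833 - \frac{30479 \sqrt{11550377267}}{1159}$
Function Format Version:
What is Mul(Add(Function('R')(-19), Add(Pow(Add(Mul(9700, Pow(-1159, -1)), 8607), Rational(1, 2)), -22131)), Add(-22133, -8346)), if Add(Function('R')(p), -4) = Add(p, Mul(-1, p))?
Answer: Add(674408833, Mul(Rational(-30479, 1159), Pow(11550377267, Rational(1, 2)))) ≈ 6.7158e+8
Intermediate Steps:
Function('R')(p) = 4 (Function('R')(p) = Add(4, Add(p, Mul(-1, p))) = Add(4, 0) = 4)
Mul(Add(Function('R')(-19), Add(Pow(Add(Mul(9700, Pow(-1159, -1)), 8607), Rational(1, 2)), -22131)), Add(-22133, -8346)) = Mul(Add(4, Add(Pow(Add(Mul(9700, Pow(-1159, -1)), 8607), Rational(1, 2)), -22131)), Add(-22133, -8346)) = Mul(Add(4, Add(Pow(Add(Mul(9700, Rational(-1, 1159)), 8607), Rational(1, 2)), -22131)), -30479) = Mul(Add(4, Add(Pow(Add(Rational(-9700, 1159), 8607), Rational(1, 2)), -22131)), -30479) = Mul(Add(4, Add(Pow(Rational(9965813, 1159), Rational(1, 2)), -22131)), -30479) = Mul(Add(4, Add(Mul(Rational(1, 1159), Pow(11550377267, Rational(1, 2))), -22131)), -30479) = Mul(Add(4, Add(-22131, Mul(Rational(1, 1159), Pow(11550377267, Rational(1, 2))))), -30479) = Mul(Add(-22127, Mul(Rational(1, 1159), Pow(11550377267, Rational(1, 2)))), -30479) = Add(674408833, Mul(Rational(-30479, 1159), Pow(11550377267, Rational(1, 2))))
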